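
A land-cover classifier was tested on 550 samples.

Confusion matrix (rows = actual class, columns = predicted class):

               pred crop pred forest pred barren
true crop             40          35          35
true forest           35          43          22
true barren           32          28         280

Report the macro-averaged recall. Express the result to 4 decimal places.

Per-class recall (TP/(TP+FN)):
  crop: TP=40, FN=35+35=70 → 40/110 = 0.36364
  forest: TP=43, FN=35+22=57 → 43/100 = 0.43000
  barren: TP=280, FN=32+28=60 → 280/340 = 0.82353
Macro-recall = mean = (0.36364 + 0.43000 + 0.82353) / 3 = 0.5391

0.5391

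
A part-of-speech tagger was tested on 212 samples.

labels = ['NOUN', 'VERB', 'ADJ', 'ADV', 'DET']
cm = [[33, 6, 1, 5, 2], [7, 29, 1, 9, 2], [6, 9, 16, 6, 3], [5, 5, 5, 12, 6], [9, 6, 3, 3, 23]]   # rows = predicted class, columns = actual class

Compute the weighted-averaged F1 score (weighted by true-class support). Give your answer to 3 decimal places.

0.536

Per-class F1 score (2·TP/(2·TP+FP+FN)):
  NOUN: TP=33, FP=6+1+5+2=14, FN=7+6+5+9=27 → 66/107 = 0.6168
  VERB: TP=29, FP=7+1+9+2=19, FN=6+9+5+6=26 → 58/103 = 0.5631
  ADJ: TP=16, FP=6+9+6+3=24, FN=1+1+5+3=10 → 32/66 = 0.4848
  ADV: TP=12, FP=5+5+5+6=21, FN=5+9+6+3=23 → 24/68 = 0.3529
  DET: TP=23, FP=9+6+3+3=21, FN=2+2+3+6=13 → 46/80 = 0.5750
Weighted-F1 score = Σ (supportᵢ/N)·F1 scoreᵢ with N=212: (60/212)·0.6168 + (55/212)·0.5631 + (26/212)·0.4848 + (35/212)·0.3529 + (36/212)·0.5750 = 0.536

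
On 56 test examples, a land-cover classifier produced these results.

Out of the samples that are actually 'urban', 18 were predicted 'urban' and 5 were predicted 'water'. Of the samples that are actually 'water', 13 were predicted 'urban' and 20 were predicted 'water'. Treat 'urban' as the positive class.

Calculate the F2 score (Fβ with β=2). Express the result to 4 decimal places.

0.7317

Fβ = (1+β²)·TP / ((1+β²)·TP + β²·FN + FP), with β²=4
= 5·18 / (5·18 + 4·5 + 13) = 0.7317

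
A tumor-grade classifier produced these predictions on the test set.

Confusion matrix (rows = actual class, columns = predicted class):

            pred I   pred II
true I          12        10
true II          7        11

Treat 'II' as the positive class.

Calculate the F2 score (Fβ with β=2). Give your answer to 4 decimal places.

0.5914

Fβ = (1+β²)·TP / ((1+β²)·TP + β²·FN + FP), with β²=4
= 5·11 / (5·11 + 4·7 + 10) = 0.5914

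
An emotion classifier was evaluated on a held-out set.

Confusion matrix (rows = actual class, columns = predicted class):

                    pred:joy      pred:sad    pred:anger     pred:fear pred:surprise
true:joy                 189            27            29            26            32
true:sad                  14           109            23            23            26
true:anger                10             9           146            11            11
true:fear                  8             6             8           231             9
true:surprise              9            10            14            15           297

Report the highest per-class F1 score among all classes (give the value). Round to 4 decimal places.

0.8250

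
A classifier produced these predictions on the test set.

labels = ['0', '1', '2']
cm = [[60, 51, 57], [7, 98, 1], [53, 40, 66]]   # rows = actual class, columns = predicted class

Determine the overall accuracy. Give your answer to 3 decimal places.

Accuracy = trace / total = (60+98+66=224) / 433 = 224/433 = 0.517

0.517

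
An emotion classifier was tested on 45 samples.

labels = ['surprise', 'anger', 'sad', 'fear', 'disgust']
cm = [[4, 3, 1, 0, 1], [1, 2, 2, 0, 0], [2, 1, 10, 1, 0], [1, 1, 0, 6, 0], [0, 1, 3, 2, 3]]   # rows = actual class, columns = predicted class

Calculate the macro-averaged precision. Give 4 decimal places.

Per-class precision (TP/(TP+FP)):
  surprise: TP=4, FP=1+2+1+0=4 → 4/8 = 0.50000
  anger: TP=2, FP=3+1+1+1=6 → 2/8 = 0.25000
  sad: TP=10, FP=1+2+0+3=6 → 10/16 = 0.62500
  fear: TP=6, FP=0+0+1+2=3 → 6/9 = 0.66667
  disgust: TP=3, FP=1+0+0+0=1 → 3/4 = 0.75000
Macro-precision = mean = (0.50000 + 0.25000 + 0.62500 + 0.66667 + 0.75000) / 5 = 0.5583

0.5583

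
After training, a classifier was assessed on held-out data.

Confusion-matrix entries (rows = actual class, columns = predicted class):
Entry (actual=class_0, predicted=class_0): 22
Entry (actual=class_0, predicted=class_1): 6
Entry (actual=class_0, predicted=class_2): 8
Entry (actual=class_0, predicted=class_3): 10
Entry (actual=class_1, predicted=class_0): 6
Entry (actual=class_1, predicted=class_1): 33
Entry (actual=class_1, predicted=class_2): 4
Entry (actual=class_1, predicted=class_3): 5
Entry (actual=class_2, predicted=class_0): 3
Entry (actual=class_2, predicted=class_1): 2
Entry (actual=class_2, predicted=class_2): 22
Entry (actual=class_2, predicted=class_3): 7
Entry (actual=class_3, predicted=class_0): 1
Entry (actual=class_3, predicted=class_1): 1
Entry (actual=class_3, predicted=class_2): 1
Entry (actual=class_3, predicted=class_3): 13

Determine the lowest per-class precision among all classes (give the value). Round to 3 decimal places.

Per-class precision (TP/(TP+FP)):
  class_0: TP=22, FP=6+3+1=10 → 22/32 = 0.6875
  class_1: TP=33, FP=6+2+1=9 → 33/42 = 0.7857
  class_2: TP=22, FP=8+4+1=13 → 22/35 = 0.6286
  class_3: TP=13, FP=10+5+7=22 → 13/35 = 0.3714
Lowest is class 'class_3' with precision = 0.371.

0.371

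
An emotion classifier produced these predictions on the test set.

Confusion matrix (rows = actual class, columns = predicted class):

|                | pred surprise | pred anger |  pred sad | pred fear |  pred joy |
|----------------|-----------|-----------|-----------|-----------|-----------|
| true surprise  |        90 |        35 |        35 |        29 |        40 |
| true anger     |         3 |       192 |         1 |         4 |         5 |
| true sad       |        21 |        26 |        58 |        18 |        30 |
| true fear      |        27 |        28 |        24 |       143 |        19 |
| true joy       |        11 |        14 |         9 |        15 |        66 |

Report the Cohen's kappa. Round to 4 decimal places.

0.4736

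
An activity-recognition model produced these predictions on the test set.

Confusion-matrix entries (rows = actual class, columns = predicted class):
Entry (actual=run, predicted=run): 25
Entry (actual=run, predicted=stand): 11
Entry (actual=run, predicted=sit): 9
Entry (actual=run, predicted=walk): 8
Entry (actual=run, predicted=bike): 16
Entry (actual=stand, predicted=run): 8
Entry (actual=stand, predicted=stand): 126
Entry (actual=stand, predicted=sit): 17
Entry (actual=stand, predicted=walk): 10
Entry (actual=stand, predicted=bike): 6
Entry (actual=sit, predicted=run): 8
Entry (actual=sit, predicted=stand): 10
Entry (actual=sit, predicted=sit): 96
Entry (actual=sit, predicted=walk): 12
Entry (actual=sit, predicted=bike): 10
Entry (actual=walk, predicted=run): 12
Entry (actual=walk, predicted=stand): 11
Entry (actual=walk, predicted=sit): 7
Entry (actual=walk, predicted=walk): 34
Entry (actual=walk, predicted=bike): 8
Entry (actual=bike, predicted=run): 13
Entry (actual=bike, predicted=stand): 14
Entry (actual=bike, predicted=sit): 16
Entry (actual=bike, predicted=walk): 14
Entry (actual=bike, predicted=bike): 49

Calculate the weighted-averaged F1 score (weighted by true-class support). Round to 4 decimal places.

0.5973

Per-class F1 score (2·TP/(2·TP+FP+FN)):
  run: TP=25, FP=8+8+12+13=41, FN=11+9+8+16=44 → 50/135 = 0.37037
  stand: TP=126, FP=11+10+11+14=46, FN=8+17+10+6=41 → 252/339 = 0.74336
  sit: TP=96, FP=9+17+7+16=49, FN=8+10+12+10=40 → 192/281 = 0.68327
  walk: TP=34, FP=8+10+12+14=44, FN=12+11+7+8=38 → 68/150 = 0.45333
  bike: TP=49, FP=16+6+10+8=40, FN=13+14+16+14=57 → 98/195 = 0.50256
Weighted-F1 score = Σ (supportᵢ/N)·F1 scoreᵢ with N=550: (69/550)·0.37037 + (167/550)·0.74336 + (136/550)·0.68327 + (72/550)·0.45333 + (106/550)·0.50256 = 0.5973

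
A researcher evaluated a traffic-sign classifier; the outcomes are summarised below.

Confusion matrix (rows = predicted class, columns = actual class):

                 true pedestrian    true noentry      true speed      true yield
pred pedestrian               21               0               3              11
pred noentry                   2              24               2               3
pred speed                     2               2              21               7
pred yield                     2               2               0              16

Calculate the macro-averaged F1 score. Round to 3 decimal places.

Per-class F1 score (2·TP/(2·TP+FP+FN)):
  pedestrian: TP=21, FP=0+3+11=14, FN=2+2+2=6 → 42/62 = 0.6774
  noentry: TP=24, FP=2+2+3=7, FN=0+2+2=4 → 48/59 = 0.8136
  speed: TP=21, FP=2+2+7=11, FN=3+2+0=5 → 42/58 = 0.7241
  yield: TP=16, FP=2+2+0=4, FN=11+3+7=21 → 32/57 = 0.5614
Macro-F1 score = mean = (0.6774 + 0.8136 + 0.7241 + 0.5614) / 4 = 0.694

0.694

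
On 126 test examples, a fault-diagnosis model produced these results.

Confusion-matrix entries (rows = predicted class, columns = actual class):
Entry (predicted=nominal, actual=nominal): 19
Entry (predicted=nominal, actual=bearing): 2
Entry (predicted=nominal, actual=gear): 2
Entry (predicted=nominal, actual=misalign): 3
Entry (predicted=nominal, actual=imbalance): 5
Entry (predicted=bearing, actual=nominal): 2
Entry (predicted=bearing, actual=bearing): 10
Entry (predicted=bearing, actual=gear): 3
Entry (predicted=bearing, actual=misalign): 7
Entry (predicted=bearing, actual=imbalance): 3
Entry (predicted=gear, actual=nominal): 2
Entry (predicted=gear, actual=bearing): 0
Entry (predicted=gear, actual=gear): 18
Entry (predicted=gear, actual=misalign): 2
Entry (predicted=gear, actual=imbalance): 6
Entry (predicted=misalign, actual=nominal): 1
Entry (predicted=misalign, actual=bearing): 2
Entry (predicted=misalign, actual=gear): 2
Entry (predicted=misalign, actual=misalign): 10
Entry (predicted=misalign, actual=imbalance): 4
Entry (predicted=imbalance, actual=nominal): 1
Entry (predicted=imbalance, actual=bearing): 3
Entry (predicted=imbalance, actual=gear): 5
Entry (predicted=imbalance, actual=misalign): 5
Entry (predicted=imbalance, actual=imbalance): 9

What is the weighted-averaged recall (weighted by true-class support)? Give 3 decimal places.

0.524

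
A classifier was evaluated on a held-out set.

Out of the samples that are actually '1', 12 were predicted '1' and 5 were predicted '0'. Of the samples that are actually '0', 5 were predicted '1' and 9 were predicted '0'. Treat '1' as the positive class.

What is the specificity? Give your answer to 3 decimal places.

0.643

Specificity = TN/(TN+FP) = 9/(9+5) = 0.643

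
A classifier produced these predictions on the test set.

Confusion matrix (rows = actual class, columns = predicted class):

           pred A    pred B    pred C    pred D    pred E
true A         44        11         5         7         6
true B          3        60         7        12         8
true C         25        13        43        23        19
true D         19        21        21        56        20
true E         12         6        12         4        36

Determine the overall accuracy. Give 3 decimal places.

Accuracy = trace / total = (44+60+43+56+36=239) / 493 = 239/493 = 0.485

0.485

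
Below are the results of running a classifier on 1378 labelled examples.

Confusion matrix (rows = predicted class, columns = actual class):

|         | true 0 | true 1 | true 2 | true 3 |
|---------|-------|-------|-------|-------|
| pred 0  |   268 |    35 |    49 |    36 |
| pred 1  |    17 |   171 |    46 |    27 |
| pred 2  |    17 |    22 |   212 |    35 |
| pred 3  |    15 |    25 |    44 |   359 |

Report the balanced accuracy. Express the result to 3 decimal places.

0.728

Balanced accuracy = mean of per-class recall.
  0: recall = 268/317 = 0.8454
  1: recall = 171/253 = 0.6759
  2: recall = 212/351 = 0.6040
  3: recall = 359/457 = 0.7856
Mean = (0.8454 + 0.6759 + 0.6040 + 0.7856) / 4 = 0.728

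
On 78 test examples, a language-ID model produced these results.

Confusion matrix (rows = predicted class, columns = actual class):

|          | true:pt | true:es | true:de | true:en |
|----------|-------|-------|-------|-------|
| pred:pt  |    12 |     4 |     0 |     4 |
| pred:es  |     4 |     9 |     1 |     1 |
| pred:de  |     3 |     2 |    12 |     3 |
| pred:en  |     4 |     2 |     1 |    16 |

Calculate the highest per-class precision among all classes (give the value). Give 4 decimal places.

0.6957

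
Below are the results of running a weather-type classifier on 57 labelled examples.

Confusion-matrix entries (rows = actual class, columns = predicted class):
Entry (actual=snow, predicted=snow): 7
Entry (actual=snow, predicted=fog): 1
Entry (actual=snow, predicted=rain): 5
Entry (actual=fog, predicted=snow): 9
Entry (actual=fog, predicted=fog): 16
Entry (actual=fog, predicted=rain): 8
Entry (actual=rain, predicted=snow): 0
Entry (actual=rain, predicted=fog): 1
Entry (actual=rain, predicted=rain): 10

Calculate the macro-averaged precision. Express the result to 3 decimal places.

Per-class precision (TP/(TP+FP)):
  snow: TP=7, FP=9+0=9 → 7/16 = 0.4375
  fog: TP=16, FP=1+1=2 → 16/18 = 0.8889
  rain: TP=10, FP=5+8=13 → 10/23 = 0.4348
Macro-precision = mean = (0.4375 + 0.8889 + 0.4348) / 3 = 0.587

0.587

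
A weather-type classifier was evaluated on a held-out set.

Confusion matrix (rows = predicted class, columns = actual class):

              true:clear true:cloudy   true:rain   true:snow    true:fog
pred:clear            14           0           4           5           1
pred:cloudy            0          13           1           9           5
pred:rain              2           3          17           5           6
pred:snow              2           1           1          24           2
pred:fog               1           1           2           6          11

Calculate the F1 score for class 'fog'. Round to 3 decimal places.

One-vs-rest for 'fog': TP = diagonal; FP = other classes predicted 'fog'; FN = 'fog' predicted as other.
F1 score = 2·TP/(2·TP+FP+FN).
fog: TP=11, FP=1+1+2+6=10, FN=1+5+6+2=14 → 22/46 = 0.4783

0.478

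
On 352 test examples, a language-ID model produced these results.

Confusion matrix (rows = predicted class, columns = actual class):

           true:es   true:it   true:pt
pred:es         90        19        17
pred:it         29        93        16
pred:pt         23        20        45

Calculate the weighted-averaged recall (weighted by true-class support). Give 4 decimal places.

Per-class recall (TP/(TP+FN)):
  es: TP=90, FN=29+23=52 → 90/142 = 0.63380
  it: TP=93, FN=19+20=39 → 93/132 = 0.70455
  pt: TP=45, FN=17+16=33 → 45/78 = 0.57692
Weighted-recall = Σ (supportᵢ/N)·recallᵢ with N=352: (142/352)·0.63380 + (132/352)·0.70455 + (78/352)·0.57692 = 0.6477

0.6477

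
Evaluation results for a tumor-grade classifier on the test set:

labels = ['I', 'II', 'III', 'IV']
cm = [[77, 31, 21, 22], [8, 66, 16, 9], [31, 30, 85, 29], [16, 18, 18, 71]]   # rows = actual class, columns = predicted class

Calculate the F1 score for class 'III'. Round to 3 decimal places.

0.540

Take TP from the diagonal, FP from the rest of the 'III' prediction marginal, FN from the rest of the 'III' actual marginal.
F1 score = 2·TP/(2·TP+FP+FN).
III: TP=85, FP=21+16+18=55, FN=31+30+29=90 → 170/315 = 0.5397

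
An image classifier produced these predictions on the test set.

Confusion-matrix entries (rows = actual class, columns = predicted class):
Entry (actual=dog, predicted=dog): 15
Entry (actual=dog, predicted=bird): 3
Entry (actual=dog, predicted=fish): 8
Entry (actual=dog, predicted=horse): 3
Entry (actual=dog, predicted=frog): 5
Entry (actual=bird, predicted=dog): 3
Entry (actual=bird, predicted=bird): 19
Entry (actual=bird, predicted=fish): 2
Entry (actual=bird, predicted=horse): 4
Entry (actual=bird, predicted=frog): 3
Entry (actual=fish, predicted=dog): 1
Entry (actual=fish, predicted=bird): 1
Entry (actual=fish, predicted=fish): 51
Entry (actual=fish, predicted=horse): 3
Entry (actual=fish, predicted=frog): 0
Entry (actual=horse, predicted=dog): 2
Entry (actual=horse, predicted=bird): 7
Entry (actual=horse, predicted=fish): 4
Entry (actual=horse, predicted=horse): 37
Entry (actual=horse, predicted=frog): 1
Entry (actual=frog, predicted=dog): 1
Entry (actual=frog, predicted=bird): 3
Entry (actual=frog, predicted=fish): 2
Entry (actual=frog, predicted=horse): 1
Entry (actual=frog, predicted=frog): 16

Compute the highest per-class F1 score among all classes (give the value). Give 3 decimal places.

Per-class F1 score (2·TP/(2·TP+FP+FN)):
  dog: TP=15, FP=3+1+2+1=7, FN=3+8+3+5=19 → 30/56 = 0.5357
  bird: TP=19, FP=3+1+7+3=14, FN=3+2+4+3=12 → 38/64 = 0.5938
  fish: TP=51, FP=8+2+4+2=16, FN=1+1+3+0=5 → 102/123 = 0.8293
  horse: TP=37, FP=3+4+3+1=11, FN=2+7+4+1=14 → 74/99 = 0.7475
  frog: TP=16, FP=5+3+0+1=9, FN=1+3+2+1=7 → 32/48 = 0.6667
Highest is class 'fish' with F1 score = 0.829.

0.829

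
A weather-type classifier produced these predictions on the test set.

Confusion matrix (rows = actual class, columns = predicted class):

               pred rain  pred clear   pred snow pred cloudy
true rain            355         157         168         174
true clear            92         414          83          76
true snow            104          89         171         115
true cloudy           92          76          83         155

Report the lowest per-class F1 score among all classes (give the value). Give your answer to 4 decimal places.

0.3348

Per-class F1 score (2·TP/(2·TP+FP+FN)):
  rain: TP=355, FP=92+104+92=288, FN=157+168+174=499 → 710/1497 = 0.47428
  clear: TP=414, FP=157+89+76=322, FN=92+83+76=251 → 828/1401 = 0.59101
  snow: TP=171, FP=168+83+83=334, FN=104+89+115=308 → 342/984 = 0.34756
  cloudy: TP=155, FP=174+76+115=365, FN=92+76+83=251 → 310/926 = 0.33477
Lowest is class 'cloudy' with F1 score = 0.3348.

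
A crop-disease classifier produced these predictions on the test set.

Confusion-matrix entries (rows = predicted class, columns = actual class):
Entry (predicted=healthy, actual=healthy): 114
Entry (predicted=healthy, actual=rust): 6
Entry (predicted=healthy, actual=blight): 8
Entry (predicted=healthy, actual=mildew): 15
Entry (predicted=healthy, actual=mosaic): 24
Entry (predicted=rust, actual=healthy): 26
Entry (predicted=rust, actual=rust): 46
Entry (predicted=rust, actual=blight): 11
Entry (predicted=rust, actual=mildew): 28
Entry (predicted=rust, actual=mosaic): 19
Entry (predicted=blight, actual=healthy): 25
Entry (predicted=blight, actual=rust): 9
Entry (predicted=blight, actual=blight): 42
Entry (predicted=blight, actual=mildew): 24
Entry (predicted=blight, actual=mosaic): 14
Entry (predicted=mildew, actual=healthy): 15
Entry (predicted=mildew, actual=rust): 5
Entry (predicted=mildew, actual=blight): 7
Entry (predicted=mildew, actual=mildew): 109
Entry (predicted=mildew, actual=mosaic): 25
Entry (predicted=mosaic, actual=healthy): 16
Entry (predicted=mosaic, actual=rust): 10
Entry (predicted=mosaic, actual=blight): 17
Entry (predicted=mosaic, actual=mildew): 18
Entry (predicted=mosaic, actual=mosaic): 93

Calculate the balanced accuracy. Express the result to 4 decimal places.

0.5549

Balanced accuracy = mean of per-class recall.
  healthy: recall = 114/196 = 0.58163
  rust: recall = 46/76 = 0.60526
  blight: recall = 42/85 = 0.49412
  mildew: recall = 109/194 = 0.56186
  mosaic: recall = 93/175 = 0.53143
Mean = (0.58163 + 0.60526 + 0.49412 + 0.56186 + 0.53143) / 5 = 0.5549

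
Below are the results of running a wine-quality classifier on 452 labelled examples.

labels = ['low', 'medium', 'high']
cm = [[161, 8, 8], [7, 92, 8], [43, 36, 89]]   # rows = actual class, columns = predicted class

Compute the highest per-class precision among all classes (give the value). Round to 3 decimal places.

0.848

Per-class precision (TP/(TP+FP)):
  low: TP=161, FP=7+43=50 → 161/211 = 0.7630
  medium: TP=92, FP=8+36=44 → 92/136 = 0.6765
  high: TP=89, FP=8+8=16 → 89/105 = 0.8476
Highest is class 'high' with precision = 0.848.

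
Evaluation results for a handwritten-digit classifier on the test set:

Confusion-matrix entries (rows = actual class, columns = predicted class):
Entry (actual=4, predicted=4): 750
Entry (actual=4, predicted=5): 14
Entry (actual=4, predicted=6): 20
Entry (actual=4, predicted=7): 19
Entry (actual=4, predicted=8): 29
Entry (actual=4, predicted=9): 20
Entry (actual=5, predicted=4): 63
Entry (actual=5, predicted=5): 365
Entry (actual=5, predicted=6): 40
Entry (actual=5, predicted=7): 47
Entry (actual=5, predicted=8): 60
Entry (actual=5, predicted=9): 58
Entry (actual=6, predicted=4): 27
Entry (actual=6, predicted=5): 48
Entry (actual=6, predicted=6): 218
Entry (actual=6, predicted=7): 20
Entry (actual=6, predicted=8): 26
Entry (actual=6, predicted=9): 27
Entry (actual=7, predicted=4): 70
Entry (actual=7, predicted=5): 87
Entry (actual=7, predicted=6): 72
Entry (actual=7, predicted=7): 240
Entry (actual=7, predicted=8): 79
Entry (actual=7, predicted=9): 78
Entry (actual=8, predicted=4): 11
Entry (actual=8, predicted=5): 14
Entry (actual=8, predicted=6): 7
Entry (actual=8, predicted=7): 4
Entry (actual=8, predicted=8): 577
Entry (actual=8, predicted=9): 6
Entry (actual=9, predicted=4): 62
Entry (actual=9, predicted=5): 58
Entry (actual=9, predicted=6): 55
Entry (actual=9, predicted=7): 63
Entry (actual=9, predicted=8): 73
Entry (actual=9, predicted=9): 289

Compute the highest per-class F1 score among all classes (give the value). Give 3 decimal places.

Per-class F1 score (2·TP/(2·TP+FP+FN)):
  4: TP=750, FP=63+27+70+11+62=233, FN=14+20+19+29+20=102 → 1500/1835 = 0.8174
  5: TP=365, FP=14+48+87+14+58=221, FN=63+40+47+60+58=268 → 730/1219 = 0.5989
  6: TP=218, FP=20+40+72+7+55=194, FN=27+48+20+26+27=148 → 436/778 = 0.5604
  7: TP=240, FP=19+47+20+4+63=153, FN=70+87+72+79+78=386 → 480/1019 = 0.4711
  8: TP=577, FP=29+60+26+79+73=267, FN=11+14+7+4+6=42 → 1154/1463 = 0.7888
  9: TP=289, FP=20+58+27+78+6=189, FN=62+58+55+63+73=311 → 578/1078 = 0.5362
Highest is class '4' with F1 score = 0.817.

0.817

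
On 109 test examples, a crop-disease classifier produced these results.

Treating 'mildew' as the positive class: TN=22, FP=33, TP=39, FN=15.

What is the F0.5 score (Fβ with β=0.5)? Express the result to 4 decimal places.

0.5702

Fβ = (1+β²)·TP / ((1+β²)·TP + β²·FN + FP), with β²=1/4
= 1.25·39 / (1.25·39 + 0.25·15 + 33) = 0.5702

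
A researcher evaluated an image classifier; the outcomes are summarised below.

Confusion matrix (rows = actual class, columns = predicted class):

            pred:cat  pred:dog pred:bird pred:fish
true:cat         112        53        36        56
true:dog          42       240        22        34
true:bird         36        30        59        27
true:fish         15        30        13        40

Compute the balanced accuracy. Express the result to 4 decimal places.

Balanced accuracy = mean of per-class recall.
  cat: recall = 112/257 = 0.43580
  dog: recall = 240/338 = 0.71006
  bird: recall = 59/152 = 0.38816
  fish: recall = 40/98 = 0.40816
Mean = (0.43580 + 0.71006 + 0.38816 + 0.40816) / 4 = 0.4855

0.4855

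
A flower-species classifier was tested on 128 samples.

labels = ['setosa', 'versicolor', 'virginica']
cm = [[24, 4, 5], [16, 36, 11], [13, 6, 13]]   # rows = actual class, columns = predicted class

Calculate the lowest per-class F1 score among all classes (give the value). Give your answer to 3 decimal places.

0.426

Per-class F1 score (2·TP/(2·TP+FP+FN)):
  setosa: TP=24, FP=16+13=29, FN=4+5=9 → 48/86 = 0.5581
  versicolor: TP=36, FP=4+6=10, FN=16+11=27 → 72/109 = 0.6606
  virginica: TP=13, FP=5+11=16, FN=13+6=19 → 26/61 = 0.4262
Lowest is class 'virginica' with F1 score = 0.426.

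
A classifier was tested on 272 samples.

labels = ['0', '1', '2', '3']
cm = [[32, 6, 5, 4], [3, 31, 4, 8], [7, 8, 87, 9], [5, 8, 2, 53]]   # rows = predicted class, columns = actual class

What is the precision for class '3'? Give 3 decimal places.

precision = TP/(TP+FP).
3: TP=53, FP=5+8+2=15 → 53/68 = 0.7794

0.779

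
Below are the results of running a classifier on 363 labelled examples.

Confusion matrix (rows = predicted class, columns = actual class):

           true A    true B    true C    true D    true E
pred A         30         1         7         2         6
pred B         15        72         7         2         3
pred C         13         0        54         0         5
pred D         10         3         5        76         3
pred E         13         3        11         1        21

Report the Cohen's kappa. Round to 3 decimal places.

Observed agreement pₒ = trace/N = 253/363 = 0.6970
Expected agreement pₑ = Σ (rowᵢ·colᵢ)/N² = (81·46 + 79·99 + 84·72 + 81·97 + 38·49)/363² = 0.2073
κ = (pₒ − pₑ)/(1 − pₑ) = (0.6970 − 0.2073)/(1 − 0.2073) = 0.618

0.618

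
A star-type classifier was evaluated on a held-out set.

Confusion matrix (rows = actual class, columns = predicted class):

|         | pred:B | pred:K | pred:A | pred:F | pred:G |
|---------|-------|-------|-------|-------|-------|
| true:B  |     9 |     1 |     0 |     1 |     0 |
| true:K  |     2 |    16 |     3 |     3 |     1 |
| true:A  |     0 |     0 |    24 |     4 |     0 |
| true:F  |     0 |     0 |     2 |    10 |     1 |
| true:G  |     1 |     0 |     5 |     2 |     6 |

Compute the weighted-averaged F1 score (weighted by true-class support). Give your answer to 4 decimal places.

0.7126

Per-class F1 score (2·TP/(2·TP+FP+FN)):
  B: TP=9, FP=2+0+0+1=3, FN=1+0+1+0=2 → 18/23 = 0.78261
  K: TP=16, FP=1+0+0+0=1, FN=2+3+3+1=9 → 32/42 = 0.76190
  A: TP=24, FP=0+3+2+5=10, FN=0+0+4+0=4 → 48/62 = 0.77419
  F: TP=10, FP=1+3+4+2=10, FN=0+0+2+1=3 → 20/33 = 0.60606
  G: TP=6, FP=0+1+0+1=2, FN=1+0+5+2=8 → 12/22 = 0.54545
Weighted-F1 score = Σ (supportᵢ/N)·F1 scoreᵢ with N=91: (11/91)·0.78261 + (25/91)·0.76190 + (28/91)·0.77419 + (13/91)·0.60606 + (14/91)·0.54545 = 0.7126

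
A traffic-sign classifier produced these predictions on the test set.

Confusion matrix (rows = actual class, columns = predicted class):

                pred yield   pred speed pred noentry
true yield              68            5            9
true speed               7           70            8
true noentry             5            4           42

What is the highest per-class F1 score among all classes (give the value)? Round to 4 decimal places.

0.8537

Per-class F1 score (2·TP/(2·TP+FP+FN)):
  yield: TP=68, FP=7+5=12, FN=5+9=14 → 136/162 = 0.83951
  speed: TP=70, FP=5+4=9, FN=7+8=15 → 140/164 = 0.85366
  noentry: TP=42, FP=9+8=17, FN=5+4=9 → 84/110 = 0.76364
Highest is class 'speed' with F1 score = 0.8537.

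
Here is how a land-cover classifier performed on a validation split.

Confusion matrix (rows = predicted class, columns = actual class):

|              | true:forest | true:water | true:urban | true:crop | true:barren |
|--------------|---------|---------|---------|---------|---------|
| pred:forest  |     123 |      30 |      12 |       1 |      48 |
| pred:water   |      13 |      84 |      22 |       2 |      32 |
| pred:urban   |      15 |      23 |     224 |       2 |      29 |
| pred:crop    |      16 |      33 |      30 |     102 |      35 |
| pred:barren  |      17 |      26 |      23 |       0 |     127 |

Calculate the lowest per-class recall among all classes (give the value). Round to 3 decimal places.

Per-class recall (TP/(TP+FN)):
  forest: TP=123, FN=13+15+16+17=61 → 123/184 = 0.6685
  water: TP=84, FN=30+23+33+26=112 → 84/196 = 0.4286
  urban: TP=224, FN=12+22+30+23=87 → 224/311 = 0.7203
  crop: TP=102, FN=1+2+2+0=5 → 102/107 = 0.9533
  barren: TP=127, FN=48+32+29+35=144 → 127/271 = 0.4686
Lowest is class 'water' with recall = 0.429.

0.429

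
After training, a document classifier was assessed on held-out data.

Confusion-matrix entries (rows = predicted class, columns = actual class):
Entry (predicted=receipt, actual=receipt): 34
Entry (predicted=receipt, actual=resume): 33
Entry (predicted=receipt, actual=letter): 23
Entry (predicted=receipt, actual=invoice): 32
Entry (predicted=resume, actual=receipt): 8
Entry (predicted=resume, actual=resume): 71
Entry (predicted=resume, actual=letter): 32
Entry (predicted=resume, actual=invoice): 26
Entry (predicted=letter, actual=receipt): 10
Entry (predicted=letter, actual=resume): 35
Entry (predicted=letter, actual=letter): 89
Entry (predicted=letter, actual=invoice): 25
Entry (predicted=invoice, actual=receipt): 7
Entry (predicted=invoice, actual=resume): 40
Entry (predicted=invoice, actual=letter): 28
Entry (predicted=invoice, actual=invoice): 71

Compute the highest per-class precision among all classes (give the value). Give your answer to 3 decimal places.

0.560

Per-class precision (TP/(TP+FP)):
  receipt: TP=34, FP=33+23+32=88 → 34/122 = 0.2787
  resume: TP=71, FP=8+32+26=66 → 71/137 = 0.5182
  letter: TP=89, FP=10+35+25=70 → 89/159 = 0.5597
  invoice: TP=71, FP=7+40+28=75 → 71/146 = 0.4863
Highest is class 'letter' with precision = 0.560.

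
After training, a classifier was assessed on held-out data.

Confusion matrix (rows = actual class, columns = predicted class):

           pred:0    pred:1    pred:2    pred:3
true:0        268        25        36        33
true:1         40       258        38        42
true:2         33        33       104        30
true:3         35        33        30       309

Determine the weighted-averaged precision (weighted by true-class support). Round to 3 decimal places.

Per-class precision (TP/(TP+FP)):
  0: TP=268, FP=40+33+35=108 → 268/376 = 0.7128
  1: TP=258, FP=25+33+33=91 → 258/349 = 0.7393
  2: TP=104, FP=36+38+30=104 → 104/208 = 0.5000
  3: TP=309, FP=33+42+30=105 → 309/414 = 0.7464
Weighted-precision = Σ (supportᵢ/N)·precisionᵢ with N=1347: (362/1347)·0.7128 + (378/1347)·0.7393 + (200/1347)·0.5000 + (407/1347)·0.7464 = 0.699

0.699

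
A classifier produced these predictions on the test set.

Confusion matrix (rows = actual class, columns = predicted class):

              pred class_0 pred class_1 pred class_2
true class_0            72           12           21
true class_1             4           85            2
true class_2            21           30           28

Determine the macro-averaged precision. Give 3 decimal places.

Per-class precision (TP/(TP+FP)):
  class_0: TP=72, FP=4+21=25 → 72/97 = 0.7423
  class_1: TP=85, FP=12+30=42 → 85/127 = 0.6693
  class_2: TP=28, FP=21+2=23 → 28/51 = 0.5490
Macro-precision = mean = (0.7423 + 0.6693 + 0.5490) / 3 = 0.654

0.654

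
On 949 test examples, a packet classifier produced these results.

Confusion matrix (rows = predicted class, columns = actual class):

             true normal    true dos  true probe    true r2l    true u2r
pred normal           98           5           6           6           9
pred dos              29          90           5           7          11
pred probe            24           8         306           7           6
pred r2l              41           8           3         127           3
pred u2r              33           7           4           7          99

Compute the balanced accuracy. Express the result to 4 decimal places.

Balanced accuracy = mean of per-class recall.
  normal: recall = 98/225 = 0.43556
  dos: recall = 90/118 = 0.76271
  probe: recall = 306/324 = 0.94444
  r2l: recall = 127/154 = 0.82468
  u2r: recall = 99/128 = 0.77344
Mean = (0.43556 + 0.76271 + 0.94444 + 0.82468 + 0.77344) / 5 = 0.7482

0.7482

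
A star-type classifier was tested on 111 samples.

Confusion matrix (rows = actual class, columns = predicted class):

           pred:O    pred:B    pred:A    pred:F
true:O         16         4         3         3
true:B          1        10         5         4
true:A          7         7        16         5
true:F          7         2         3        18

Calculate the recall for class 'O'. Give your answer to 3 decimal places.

0.615

recall = TP/(TP+FN).
O: TP=16, FN=4+3+3=10 → 16/26 = 0.6154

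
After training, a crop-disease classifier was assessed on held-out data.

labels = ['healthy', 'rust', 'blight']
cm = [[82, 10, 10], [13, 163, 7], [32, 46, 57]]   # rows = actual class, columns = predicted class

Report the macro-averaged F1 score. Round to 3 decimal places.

0.691

Per-class F1 score (2·TP/(2·TP+FP+FN)):
  healthy: TP=82, FP=13+32=45, FN=10+10=20 → 164/229 = 0.7162
  rust: TP=163, FP=10+46=56, FN=13+7=20 → 326/402 = 0.8109
  blight: TP=57, FP=10+7=17, FN=32+46=78 → 114/209 = 0.5455
Macro-F1 score = mean = (0.7162 + 0.8109 + 0.5455) / 3 = 0.691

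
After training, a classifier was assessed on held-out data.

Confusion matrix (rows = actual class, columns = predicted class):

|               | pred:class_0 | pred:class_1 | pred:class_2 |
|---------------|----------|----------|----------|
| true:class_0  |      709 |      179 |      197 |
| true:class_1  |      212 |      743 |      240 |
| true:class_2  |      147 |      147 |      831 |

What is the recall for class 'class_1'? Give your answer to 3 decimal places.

Treat 'class_1' as positive and all other classes as negative.
recall = TP/(TP+FN).
class_1: TP=743, FN=212+240=452 → 743/1195 = 0.6218

0.622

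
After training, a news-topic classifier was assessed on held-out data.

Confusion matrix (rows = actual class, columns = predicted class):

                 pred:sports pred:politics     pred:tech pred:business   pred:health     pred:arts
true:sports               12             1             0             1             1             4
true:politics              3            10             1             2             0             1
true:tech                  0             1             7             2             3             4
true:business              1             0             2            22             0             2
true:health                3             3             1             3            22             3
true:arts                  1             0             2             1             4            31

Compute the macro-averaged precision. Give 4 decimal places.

0.6562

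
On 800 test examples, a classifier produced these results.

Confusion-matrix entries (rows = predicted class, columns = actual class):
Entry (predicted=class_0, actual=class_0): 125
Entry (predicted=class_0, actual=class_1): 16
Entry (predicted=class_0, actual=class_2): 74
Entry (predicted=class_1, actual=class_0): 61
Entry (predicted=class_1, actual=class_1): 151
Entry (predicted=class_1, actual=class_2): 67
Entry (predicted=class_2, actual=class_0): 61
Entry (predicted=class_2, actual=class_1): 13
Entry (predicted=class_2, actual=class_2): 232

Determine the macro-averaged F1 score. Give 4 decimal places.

0.6275

Per-class F1 score (2·TP/(2·TP+FP+FN)):
  class_0: TP=125, FP=16+74=90, FN=61+61=122 → 250/462 = 0.54113
  class_1: TP=151, FP=61+67=128, FN=16+13=29 → 302/459 = 0.65795
  class_2: TP=232, FP=61+13=74, FN=74+67=141 → 464/679 = 0.68336
Macro-F1 score = mean = (0.54113 + 0.65795 + 0.68336) / 3 = 0.6275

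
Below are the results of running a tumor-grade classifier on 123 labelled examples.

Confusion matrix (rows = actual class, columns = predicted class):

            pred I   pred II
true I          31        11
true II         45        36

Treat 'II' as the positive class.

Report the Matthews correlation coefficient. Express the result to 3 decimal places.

MCC = (TP·TN − FP·FN) / √((TP+FP)(TP+FN)(TN+FP)(TN+FN))
Numerator = 36·31 − 11·45 = 621
Denominator = √(47·81·42·76) = √12151944 = 3485.9639
MCC = 621 / 3485.9639 = 0.178

0.178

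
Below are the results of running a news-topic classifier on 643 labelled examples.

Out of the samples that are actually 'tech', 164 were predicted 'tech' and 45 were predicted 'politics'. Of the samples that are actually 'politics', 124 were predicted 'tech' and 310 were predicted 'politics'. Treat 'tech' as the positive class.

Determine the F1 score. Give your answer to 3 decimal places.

Precision = TP/(TP+FP) = 164/288 = 0.5694
Recall = TP/(TP+FN) = 164/209 = 0.7847
F1 = 2·TP/(2·TP+FP+FN) = 328/497 = 0.660

0.660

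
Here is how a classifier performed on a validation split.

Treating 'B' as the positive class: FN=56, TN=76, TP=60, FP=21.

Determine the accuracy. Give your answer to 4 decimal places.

0.6385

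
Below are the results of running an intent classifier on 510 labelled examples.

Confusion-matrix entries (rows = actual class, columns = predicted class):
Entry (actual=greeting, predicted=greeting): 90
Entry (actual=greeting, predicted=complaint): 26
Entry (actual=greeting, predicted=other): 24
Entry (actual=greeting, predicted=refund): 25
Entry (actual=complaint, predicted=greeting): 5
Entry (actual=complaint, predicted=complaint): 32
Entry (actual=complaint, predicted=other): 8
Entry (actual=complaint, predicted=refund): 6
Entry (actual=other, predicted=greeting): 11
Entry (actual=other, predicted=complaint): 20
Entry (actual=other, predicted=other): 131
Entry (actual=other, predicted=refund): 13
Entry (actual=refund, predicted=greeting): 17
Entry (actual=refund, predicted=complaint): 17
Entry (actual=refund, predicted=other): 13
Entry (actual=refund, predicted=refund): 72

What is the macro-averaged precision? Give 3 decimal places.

Per-class precision (TP/(TP+FP)):
  greeting: TP=90, FP=5+11+17=33 → 90/123 = 0.7317
  complaint: TP=32, FP=26+20+17=63 → 32/95 = 0.3368
  other: TP=131, FP=24+8+13=45 → 131/176 = 0.7443
  refund: TP=72, FP=25+6+13=44 → 72/116 = 0.6207
Macro-precision = mean = (0.7317 + 0.3368 + 0.7443 + 0.6207) / 4 = 0.608

0.608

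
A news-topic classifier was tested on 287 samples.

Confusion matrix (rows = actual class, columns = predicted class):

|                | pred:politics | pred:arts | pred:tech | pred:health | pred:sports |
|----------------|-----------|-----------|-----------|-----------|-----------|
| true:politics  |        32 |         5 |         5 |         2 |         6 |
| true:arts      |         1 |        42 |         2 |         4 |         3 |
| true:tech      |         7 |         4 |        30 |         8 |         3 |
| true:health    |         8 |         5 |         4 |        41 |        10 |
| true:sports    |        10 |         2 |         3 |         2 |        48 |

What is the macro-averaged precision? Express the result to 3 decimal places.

Per-class precision (TP/(TP+FP)):
  politics: TP=32, FP=1+7+8+10=26 → 32/58 = 0.5517
  arts: TP=42, FP=5+4+5+2=16 → 42/58 = 0.7241
  tech: TP=30, FP=5+2+4+3=14 → 30/44 = 0.6818
  health: TP=41, FP=2+4+8+2=16 → 41/57 = 0.7193
  sports: TP=48, FP=6+3+3+10=22 → 48/70 = 0.6857
Macro-precision = mean = (0.5517 + 0.7241 + 0.6818 + 0.7193 + 0.6857) / 5 = 0.673

0.673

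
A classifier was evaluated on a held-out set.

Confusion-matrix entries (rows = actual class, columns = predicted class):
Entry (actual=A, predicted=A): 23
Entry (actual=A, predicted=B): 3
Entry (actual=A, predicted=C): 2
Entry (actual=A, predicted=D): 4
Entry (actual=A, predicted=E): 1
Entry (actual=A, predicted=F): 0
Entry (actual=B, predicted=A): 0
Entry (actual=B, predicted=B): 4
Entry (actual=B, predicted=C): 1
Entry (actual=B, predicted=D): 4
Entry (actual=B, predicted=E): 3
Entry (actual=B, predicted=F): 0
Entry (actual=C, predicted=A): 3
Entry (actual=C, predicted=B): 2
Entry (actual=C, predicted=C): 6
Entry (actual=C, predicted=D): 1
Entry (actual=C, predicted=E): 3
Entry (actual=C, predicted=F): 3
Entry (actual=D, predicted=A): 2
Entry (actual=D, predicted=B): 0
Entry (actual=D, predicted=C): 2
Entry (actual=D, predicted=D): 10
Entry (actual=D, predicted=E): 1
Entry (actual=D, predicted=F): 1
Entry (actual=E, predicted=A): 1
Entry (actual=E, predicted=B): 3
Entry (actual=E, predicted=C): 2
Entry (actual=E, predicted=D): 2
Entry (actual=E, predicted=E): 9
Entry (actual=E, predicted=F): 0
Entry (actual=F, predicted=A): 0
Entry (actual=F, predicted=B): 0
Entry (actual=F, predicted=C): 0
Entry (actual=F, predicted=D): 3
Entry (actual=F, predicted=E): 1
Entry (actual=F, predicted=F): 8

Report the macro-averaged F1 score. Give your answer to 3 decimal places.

0.524

Per-class F1 score (2·TP/(2·TP+FP+FN)):
  A: TP=23, FP=0+3+2+1+0=6, FN=3+2+4+1+0=10 → 46/62 = 0.7419
  B: TP=4, FP=3+2+0+3+0=8, FN=0+1+4+3+0=8 → 8/24 = 0.3333
  C: TP=6, FP=2+1+2+2+0=7, FN=3+2+1+3+3=12 → 12/31 = 0.3871
  D: TP=10, FP=4+4+1+2+3=14, FN=2+0+2+1+1=6 → 20/40 = 0.5000
  E: TP=9, FP=1+3+3+1+1=9, FN=1+3+2+2+0=8 → 18/35 = 0.5143
  F: TP=8, FP=0+0+3+1+0=4, FN=0+0+0+3+1=4 → 16/24 = 0.6667
Macro-F1 score = mean = (0.7419 + 0.3333 + 0.3871 + 0.5000 + 0.5143 + 0.6667) / 6 = 0.524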